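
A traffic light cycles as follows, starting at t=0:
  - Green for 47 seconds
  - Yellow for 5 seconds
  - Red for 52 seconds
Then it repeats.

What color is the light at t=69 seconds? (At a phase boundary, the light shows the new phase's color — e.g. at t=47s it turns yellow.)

Answer: red

Derivation:
Cycle length = 47 + 5 + 52 = 104s
t = 69, phase_t = 69 mod 104 = 69
69 >= 52 → RED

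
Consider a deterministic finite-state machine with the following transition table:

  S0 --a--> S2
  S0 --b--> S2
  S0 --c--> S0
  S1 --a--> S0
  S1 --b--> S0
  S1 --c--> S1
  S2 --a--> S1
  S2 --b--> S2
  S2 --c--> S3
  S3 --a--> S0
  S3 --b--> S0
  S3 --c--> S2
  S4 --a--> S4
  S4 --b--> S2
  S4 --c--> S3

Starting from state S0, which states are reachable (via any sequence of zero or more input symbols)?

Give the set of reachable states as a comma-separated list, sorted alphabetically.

Answer: S0, S1, S2, S3

Derivation:
BFS from S0:
  visit S0: S0--a-->S2 (new), S0--b-->S2 (seen), S0--c-->S0 (seen)
  visit S2: S2--a-->S1 (new), S2--b-->S2 (seen), S2--c-->S3 (new)
  visit S1: S1--a-->S0 (seen), S1--b-->S0 (seen), S1--c-->S1 (seen)
  visit S3: S3--a-->S0 (seen), S3--b-->S0 (seen), S3--c-->S2 (seen)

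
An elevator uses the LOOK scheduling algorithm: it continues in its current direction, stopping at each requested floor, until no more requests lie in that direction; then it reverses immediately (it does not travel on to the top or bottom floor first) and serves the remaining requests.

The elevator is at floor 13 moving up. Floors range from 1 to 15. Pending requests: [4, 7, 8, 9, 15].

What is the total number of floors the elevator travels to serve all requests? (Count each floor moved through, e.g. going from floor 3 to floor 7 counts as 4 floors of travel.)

Start at floor 13 moving up, LOOK stop order: [15, 9, 8, 7, 4]
  13 → 15: |15-13| = 2, total = 2
  15 → 9: |9-15| = 6, total = 8
  9 → 8: |8-9| = 1, total = 9
  8 → 7: |7-8| = 1, total = 10
  7 → 4: |4-7| = 3, total = 13

Answer: 13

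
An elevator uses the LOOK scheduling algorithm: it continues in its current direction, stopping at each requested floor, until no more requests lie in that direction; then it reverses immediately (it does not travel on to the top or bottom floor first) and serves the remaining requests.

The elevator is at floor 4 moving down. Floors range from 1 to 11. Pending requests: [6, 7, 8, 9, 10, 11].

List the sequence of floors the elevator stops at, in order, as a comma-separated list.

Answer: 6, 7, 8, 9, 10, 11

Derivation:
Current: 4, moving DOWN
Serve below first (descending): []
Then reverse, serve above (ascending): [6, 7, 8, 9, 10, 11]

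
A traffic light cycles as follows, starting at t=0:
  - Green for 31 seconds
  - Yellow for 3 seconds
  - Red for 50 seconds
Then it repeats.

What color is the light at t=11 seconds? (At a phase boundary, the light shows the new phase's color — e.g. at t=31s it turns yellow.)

Cycle length = 31 + 3 + 50 = 84s
t = 11, phase_t = 11 mod 84 = 11
11 < 31 (green end) → GREEN

Answer: green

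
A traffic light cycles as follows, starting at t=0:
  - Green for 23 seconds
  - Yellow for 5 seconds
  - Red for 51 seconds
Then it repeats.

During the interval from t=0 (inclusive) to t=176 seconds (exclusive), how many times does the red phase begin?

Answer: 2

Derivation:
Cycle = 23+5+51 = 79s
red phase starts at t = k*79 + 28 for k=0,1,2,...
Need k*79+28 < 176 → k < 1.873
k ∈ {0, ..., 1} → 2 starts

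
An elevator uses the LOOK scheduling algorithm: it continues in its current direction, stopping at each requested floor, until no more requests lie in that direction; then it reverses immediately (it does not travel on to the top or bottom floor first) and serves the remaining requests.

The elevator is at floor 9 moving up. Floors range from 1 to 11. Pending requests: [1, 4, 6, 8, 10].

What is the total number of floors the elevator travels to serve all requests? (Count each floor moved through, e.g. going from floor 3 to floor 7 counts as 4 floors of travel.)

Answer: 10

Derivation:
Start at floor 9 moving up, LOOK stop order: [10, 8, 6, 4, 1]
  9 → 10: |10-9| = 1, total = 1
  10 → 8: |8-10| = 2, total = 3
  8 → 6: |6-8| = 2, total = 5
  6 → 4: |4-6| = 2, total = 7
  4 → 1: |1-4| = 3, total = 10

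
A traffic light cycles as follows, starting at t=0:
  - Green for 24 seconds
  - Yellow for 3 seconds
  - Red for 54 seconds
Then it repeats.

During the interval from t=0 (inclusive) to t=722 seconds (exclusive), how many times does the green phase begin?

Answer: 9

Derivation:
Cycle = 24+3+54 = 81s
green phase starts at t = k*81 + 0 for k=0,1,2,...
Need k*81+0 < 722 → k < 8.914
k ∈ {0, ..., 8} → 9 starts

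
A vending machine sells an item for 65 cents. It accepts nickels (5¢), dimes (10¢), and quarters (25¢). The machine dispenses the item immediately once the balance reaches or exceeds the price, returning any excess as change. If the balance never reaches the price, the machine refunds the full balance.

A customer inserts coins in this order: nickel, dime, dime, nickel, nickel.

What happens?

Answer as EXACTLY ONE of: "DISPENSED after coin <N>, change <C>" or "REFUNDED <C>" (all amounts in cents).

Price: 65¢
Coin 1 (nickel, 5¢): balance = 5¢
Coin 2 (dime, 10¢): balance = 15¢
Coin 3 (dime, 10¢): balance = 25¢
Coin 4 (nickel, 5¢): balance = 30¢
Coin 5 (nickel, 5¢): balance = 35¢
All coins inserted, balance 35¢ < price 65¢ → REFUND 35¢

Answer: REFUNDED 35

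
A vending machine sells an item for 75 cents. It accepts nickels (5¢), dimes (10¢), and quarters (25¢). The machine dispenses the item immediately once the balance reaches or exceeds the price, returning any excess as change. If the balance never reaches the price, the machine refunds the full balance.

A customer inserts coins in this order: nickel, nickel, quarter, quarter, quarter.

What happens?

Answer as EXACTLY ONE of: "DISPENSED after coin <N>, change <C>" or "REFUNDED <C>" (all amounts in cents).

Answer: DISPENSED after coin 5, change 10

Derivation:
Price: 75¢
Coin 1 (nickel, 5¢): balance = 5¢
Coin 2 (nickel, 5¢): balance = 10¢
Coin 3 (quarter, 25¢): balance = 35¢
Coin 4 (quarter, 25¢): balance = 60¢
Coin 5 (quarter, 25¢): balance = 85¢
  → balance >= price → DISPENSE, change = 85 - 75 = 10¢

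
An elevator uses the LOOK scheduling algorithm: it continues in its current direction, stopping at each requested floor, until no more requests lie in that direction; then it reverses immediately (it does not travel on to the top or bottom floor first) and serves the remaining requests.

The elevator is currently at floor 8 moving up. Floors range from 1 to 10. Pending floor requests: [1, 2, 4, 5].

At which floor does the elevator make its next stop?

Current floor: 8, direction: up
Requests above: []
Requests below: [1, 2, 4, 5]
Moving up but no requests above → reverse; nearest below is max([1, 2, 4, 5]) = 5

Answer: 5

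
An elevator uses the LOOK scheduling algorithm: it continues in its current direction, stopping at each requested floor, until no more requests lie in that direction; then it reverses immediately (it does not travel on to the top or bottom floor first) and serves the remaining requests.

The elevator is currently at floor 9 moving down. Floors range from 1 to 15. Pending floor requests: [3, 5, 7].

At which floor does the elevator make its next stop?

Answer: 7

Derivation:
Current floor: 9, direction: down
Requests above: []
Requests below: [3, 5, 7]
Moving down and requests lie below → nearest below is max([3, 5, 7]) = 7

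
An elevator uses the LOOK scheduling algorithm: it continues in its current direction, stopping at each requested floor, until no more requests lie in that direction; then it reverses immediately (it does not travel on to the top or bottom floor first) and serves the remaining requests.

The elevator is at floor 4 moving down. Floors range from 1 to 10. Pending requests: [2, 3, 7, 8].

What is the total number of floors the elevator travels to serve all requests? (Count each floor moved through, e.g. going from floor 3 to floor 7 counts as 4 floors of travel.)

Start at floor 4 moving down, LOOK stop order: [3, 2, 7, 8]
  4 → 3: |3-4| = 1, total = 1
  3 → 2: |2-3| = 1, total = 2
  2 → 7: |7-2| = 5, total = 7
  7 → 8: |8-7| = 1, total = 8

Answer: 8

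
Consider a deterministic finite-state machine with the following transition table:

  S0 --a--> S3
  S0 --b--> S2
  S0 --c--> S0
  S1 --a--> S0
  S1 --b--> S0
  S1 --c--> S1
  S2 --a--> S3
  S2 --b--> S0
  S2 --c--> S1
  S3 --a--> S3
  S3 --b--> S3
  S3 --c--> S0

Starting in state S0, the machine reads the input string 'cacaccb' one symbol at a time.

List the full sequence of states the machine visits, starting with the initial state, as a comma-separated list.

Answer: S0, S0, S3, S0, S3, S0, S0, S2

Derivation:
Start: S0
  read 'c': S0 --c--> S0
  read 'a': S0 --a--> S3
  read 'c': S3 --c--> S0
  read 'a': S0 --a--> S3
  read 'c': S3 --c--> S0
  read 'c': S0 --c--> S0
  read 'b': S0 --b--> S2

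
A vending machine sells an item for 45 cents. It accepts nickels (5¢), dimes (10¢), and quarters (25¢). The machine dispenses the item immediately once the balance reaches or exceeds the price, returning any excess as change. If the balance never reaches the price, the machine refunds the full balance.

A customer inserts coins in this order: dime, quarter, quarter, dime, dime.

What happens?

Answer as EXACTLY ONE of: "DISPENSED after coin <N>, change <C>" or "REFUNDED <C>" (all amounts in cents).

Answer: DISPENSED after coin 3, change 15

Derivation:
Price: 45¢
Coin 1 (dime, 10¢): balance = 10¢
Coin 2 (quarter, 25¢): balance = 35¢
Coin 3 (quarter, 25¢): balance = 60¢
  → balance >= price → DISPENSE, change = 60 - 45 = 15¢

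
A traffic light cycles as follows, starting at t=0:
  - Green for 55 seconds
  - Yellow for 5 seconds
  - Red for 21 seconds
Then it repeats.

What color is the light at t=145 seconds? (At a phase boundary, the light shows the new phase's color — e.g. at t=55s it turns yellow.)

Answer: red

Derivation:
Cycle length = 55 + 5 + 21 = 81s
t = 145, phase_t = 145 mod 81 = 64
64 >= 60 → RED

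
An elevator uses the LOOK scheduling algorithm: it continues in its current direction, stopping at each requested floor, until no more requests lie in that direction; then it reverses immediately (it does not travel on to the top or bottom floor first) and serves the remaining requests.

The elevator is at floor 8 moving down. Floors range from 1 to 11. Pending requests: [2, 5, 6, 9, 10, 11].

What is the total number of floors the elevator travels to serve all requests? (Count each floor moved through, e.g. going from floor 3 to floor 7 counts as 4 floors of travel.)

Start at floor 8 moving down, LOOK stop order: [6, 5, 2, 9, 10, 11]
  8 → 6: |6-8| = 2, total = 2
  6 → 5: |5-6| = 1, total = 3
  5 → 2: |2-5| = 3, total = 6
  2 → 9: |9-2| = 7, total = 13
  9 → 10: |10-9| = 1, total = 14
  10 → 11: |11-10| = 1, total = 15

Answer: 15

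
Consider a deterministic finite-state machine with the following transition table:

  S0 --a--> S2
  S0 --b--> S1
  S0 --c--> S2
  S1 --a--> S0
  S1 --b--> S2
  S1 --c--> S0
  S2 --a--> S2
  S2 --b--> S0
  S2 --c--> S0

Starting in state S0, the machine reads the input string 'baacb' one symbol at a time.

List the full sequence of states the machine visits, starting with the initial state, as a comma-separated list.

Start: S0
  read 'b': S0 --b--> S1
  read 'a': S1 --a--> S0
  read 'a': S0 --a--> S2
  read 'c': S2 --c--> S0
  read 'b': S0 --b--> S1

Answer: S0, S1, S0, S2, S0, S1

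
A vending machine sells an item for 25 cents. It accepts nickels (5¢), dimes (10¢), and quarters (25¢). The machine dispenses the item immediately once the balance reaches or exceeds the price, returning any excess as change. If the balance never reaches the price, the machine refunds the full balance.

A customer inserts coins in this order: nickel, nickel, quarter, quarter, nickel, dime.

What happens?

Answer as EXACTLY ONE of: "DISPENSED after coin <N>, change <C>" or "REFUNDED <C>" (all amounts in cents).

Price: 25¢
Coin 1 (nickel, 5¢): balance = 5¢
Coin 2 (nickel, 5¢): balance = 10¢
Coin 3 (quarter, 25¢): balance = 35¢
  → balance >= price → DISPENSE, change = 35 - 25 = 10¢

Answer: DISPENSED after coin 3, change 10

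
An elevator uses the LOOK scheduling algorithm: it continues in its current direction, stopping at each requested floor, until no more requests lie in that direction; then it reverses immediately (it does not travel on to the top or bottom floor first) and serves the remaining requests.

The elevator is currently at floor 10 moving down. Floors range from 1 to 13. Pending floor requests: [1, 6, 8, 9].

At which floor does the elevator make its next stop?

Current floor: 10, direction: down
Requests above: []
Requests below: [1, 6, 8, 9]
Moving down and requests lie below → nearest below is max([1, 6, 8, 9]) = 9

Answer: 9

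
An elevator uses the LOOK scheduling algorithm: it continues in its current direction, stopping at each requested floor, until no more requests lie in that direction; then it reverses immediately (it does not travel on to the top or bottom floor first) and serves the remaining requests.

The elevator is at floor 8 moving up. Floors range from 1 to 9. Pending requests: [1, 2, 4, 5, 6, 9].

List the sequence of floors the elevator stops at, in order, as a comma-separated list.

Answer: 9, 6, 5, 4, 2, 1

Derivation:
Current: 8, moving UP
Serve above first (ascending): [9]
Then reverse, serve below (descending): [6, 5, 4, 2, 1]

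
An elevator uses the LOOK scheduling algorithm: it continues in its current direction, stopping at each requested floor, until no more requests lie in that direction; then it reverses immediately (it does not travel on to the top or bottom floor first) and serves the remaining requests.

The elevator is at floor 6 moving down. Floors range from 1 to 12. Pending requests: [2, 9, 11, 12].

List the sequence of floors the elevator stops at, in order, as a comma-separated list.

Current: 6, moving DOWN
Serve below first (descending): [2]
Then reverse, serve above (ascending): [9, 11, 12]

Answer: 2, 9, 11, 12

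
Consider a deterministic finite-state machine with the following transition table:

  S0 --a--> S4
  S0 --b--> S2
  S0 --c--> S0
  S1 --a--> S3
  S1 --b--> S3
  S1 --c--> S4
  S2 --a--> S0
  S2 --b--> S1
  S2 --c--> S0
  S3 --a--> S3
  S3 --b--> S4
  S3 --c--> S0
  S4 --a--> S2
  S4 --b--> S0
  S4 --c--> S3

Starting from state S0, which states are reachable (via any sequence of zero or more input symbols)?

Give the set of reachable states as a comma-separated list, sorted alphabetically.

Answer: S0, S1, S2, S3, S4

Derivation:
BFS from S0:
  visit S0: S0--a-->S4 (new), S0--b-->S2 (new), S0--c-->S0 (seen)
  visit S4: S4--a-->S2 (seen), S4--b-->S0 (seen), S4--c-->S3 (new)
  visit S2: S2--a-->S0 (seen), S2--b-->S1 (new), S2--c-->S0 (seen)
  visit S3: S3--a-->S3 (seen), S3--b-->S4 (seen), S3--c-->S0 (seen)
  visit S1: S1--a-->S3 (seen), S1--b-->S3 (seen), S1--c-->S4 (seen)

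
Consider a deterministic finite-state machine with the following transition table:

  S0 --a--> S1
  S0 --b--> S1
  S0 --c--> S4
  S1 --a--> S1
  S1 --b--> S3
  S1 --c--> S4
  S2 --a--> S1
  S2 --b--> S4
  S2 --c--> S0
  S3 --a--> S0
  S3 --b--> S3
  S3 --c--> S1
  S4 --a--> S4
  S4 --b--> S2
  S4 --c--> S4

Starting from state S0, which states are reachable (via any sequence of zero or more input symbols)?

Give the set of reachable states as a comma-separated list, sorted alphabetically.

Answer: S0, S1, S2, S3, S4

Derivation:
BFS from S0:
  visit S0: S0--a-->S1 (new), S0--b-->S1 (seen), S0--c-->S4 (new)
  visit S1: S1--a-->S1 (seen), S1--b-->S3 (new), S1--c-->S4 (seen)
  visit S4: S4--a-->S4 (seen), S4--b-->S2 (new), S4--c-->S4 (seen)
  visit S3: S3--a-->S0 (seen), S3--b-->S3 (seen), S3--c-->S1 (seen)
  visit S2: S2--a-->S1 (seen), S2--b-->S4 (seen), S2--c-->S0 (seen)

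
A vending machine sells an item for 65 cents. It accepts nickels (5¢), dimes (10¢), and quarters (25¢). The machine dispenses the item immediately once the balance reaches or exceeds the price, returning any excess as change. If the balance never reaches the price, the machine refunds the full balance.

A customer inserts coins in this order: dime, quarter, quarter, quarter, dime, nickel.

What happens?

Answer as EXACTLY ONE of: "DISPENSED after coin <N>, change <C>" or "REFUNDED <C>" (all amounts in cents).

Answer: DISPENSED after coin 4, change 20

Derivation:
Price: 65¢
Coin 1 (dime, 10¢): balance = 10¢
Coin 2 (quarter, 25¢): balance = 35¢
Coin 3 (quarter, 25¢): balance = 60¢
Coin 4 (quarter, 25¢): balance = 85¢
  → balance >= price → DISPENSE, change = 85 - 65 = 20¢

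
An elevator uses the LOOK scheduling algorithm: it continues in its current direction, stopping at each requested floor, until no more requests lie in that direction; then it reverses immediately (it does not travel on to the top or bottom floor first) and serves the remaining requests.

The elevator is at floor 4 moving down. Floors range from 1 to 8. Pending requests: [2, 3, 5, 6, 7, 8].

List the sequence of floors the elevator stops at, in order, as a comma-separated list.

Answer: 3, 2, 5, 6, 7, 8

Derivation:
Current: 4, moving DOWN
Serve below first (descending): [3, 2]
Then reverse, serve above (ascending): [5, 6, 7, 8]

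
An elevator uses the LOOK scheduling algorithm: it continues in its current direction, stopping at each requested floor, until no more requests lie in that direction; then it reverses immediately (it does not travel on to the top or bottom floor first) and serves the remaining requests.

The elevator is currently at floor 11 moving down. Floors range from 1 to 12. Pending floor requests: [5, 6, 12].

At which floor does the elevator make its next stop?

Current floor: 11, direction: down
Requests above: [12]
Requests below: [5, 6]
Moving down and requests lie below → nearest below is max([5, 6]) = 6

Answer: 6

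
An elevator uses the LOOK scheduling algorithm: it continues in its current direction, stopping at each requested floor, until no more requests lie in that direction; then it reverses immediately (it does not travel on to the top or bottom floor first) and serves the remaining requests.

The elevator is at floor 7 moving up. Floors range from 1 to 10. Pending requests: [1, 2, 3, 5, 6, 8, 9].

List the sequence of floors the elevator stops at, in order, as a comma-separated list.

Answer: 8, 9, 6, 5, 3, 2, 1

Derivation:
Current: 7, moving UP
Serve above first (ascending): [8, 9]
Then reverse, serve below (descending): [6, 5, 3, 2, 1]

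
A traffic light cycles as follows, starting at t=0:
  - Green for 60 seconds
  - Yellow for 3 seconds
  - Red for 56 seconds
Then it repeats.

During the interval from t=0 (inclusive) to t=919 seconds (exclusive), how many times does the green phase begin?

Answer: 8

Derivation:
Cycle = 60+3+56 = 119s
green phase starts at t = k*119 + 0 for k=0,1,2,...
Need k*119+0 < 919 → k < 7.723
k ∈ {0, ..., 7} → 8 starts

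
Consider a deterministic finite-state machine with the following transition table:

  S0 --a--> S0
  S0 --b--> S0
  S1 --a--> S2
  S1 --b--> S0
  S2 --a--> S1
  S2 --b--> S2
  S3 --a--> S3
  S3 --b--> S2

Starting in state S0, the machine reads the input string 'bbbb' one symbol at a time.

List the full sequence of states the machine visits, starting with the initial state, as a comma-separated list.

Start: S0
  read 'b': S0 --b--> S0
  read 'b': S0 --b--> S0
  read 'b': S0 --b--> S0
  read 'b': S0 --b--> S0

Answer: S0, S0, S0, S0, S0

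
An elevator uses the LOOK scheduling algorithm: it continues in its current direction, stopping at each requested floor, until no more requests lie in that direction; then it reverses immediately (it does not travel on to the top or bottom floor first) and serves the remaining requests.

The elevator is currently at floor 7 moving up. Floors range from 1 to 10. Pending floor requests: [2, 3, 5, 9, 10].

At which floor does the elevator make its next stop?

Answer: 9

Derivation:
Current floor: 7, direction: up
Requests above: [9, 10]
Requests below: [2, 3, 5]
Moving up and requests lie above → nearest above is min([9, 10]) = 9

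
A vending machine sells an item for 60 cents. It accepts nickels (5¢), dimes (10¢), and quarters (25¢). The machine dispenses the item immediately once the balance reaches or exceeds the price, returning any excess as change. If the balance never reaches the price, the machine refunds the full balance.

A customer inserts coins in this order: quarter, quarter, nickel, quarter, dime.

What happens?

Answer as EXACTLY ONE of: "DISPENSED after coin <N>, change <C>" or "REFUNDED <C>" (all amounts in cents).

Price: 60¢
Coin 1 (quarter, 25¢): balance = 25¢
Coin 2 (quarter, 25¢): balance = 50¢
Coin 3 (nickel, 5¢): balance = 55¢
Coin 4 (quarter, 25¢): balance = 80¢
  → balance >= price → DISPENSE, change = 80 - 60 = 20¢

Answer: DISPENSED after coin 4, change 20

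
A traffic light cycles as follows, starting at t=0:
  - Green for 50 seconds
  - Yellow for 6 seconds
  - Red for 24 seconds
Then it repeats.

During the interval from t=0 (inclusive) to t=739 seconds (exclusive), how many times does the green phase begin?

Cycle = 50+6+24 = 80s
green phase starts at t = k*80 + 0 for k=0,1,2,...
Need k*80+0 < 739 → k < 9.238
k ∈ {0, ..., 9} → 10 starts

Answer: 10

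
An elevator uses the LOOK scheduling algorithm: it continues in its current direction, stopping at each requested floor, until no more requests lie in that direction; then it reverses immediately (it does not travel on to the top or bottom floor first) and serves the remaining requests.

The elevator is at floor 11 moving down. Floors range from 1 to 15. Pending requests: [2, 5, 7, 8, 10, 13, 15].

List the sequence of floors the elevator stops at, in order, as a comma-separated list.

Current: 11, moving DOWN
Serve below first (descending): [10, 8, 7, 5, 2]
Then reverse, serve above (ascending): [13, 15]

Answer: 10, 8, 7, 5, 2, 13, 15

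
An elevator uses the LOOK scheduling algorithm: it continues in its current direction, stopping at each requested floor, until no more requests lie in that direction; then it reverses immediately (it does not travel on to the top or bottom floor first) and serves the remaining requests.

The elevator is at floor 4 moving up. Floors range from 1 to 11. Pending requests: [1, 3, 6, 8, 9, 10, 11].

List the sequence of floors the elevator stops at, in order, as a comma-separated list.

Answer: 6, 8, 9, 10, 11, 3, 1

Derivation:
Current: 4, moving UP
Serve above first (ascending): [6, 8, 9, 10, 11]
Then reverse, serve below (descending): [3, 1]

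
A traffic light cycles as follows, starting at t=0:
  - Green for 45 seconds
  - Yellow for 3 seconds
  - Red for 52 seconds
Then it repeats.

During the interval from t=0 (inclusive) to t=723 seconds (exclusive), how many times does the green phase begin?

Answer: 8

Derivation:
Cycle = 45+3+52 = 100s
green phase starts at t = k*100 + 0 for k=0,1,2,...
Need k*100+0 < 723 → k < 7.230
k ∈ {0, ..., 7} → 8 starts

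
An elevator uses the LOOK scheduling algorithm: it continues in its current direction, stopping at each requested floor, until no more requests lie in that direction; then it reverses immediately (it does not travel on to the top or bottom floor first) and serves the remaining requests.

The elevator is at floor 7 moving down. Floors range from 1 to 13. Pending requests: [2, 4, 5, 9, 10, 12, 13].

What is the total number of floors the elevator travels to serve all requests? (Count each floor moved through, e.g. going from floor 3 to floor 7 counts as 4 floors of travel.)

Answer: 16

Derivation:
Start at floor 7 moving down, LOOK stop order: [5, 4, 2, 9, 10, 12, 13]
  7 → 5: |5-7| = 2, total = 2
  5 → 4: |4-5| = 1, total = 3
  4 → 2: |2-4| = 2, total = 5
  2 → 9: |9-2| = 7, total = 12
  9 → 10: |10-9| = 1, total = 13
  10 → 12: |12-10| = 2, total = 15
  12 → 13: |13-12| = 1, total = 16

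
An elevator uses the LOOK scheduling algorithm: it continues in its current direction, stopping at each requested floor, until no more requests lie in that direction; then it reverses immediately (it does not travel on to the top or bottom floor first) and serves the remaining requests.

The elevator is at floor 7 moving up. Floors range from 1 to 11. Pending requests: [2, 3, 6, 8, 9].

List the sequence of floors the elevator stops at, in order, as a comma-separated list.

Answer: 8, 9, 6, 3, 2

Derivation:
Current: 7, moving UP
Serve above first (ascending): [8, 9]
Then reverse, serve below (descending): [6, 3, 2]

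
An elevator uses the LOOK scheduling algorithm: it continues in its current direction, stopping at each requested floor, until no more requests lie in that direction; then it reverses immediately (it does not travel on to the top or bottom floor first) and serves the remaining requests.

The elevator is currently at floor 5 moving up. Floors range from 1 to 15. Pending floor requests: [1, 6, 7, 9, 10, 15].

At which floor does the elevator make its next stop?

Answer: 6

Derivation:
Current floor: 5, direction: up
Requests above: [6, 7, 9, 10, 15]
Requests below: [1]
Moving up and requests lie above → nearest above is min([6, 7, 9, 10, 15]) = 6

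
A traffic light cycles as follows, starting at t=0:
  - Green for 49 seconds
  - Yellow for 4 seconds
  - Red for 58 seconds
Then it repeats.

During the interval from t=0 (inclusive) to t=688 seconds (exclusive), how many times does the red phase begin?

Cycle = 49+4+58 = 111s
red phase starts at t = k*111 + 53 for k=0,1,2,...
Need k*111+53 < 688 → k < 5.721
k ∈ {0, ..., 5} → 6 starts

Answer: 6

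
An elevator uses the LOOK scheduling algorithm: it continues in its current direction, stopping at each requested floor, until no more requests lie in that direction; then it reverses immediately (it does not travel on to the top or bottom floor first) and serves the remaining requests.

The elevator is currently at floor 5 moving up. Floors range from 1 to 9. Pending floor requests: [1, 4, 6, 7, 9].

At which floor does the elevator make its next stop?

Current floor: 5, direction: up
Requests above: [6, 7, 9]
Requests below: [1, 4]
Moving up and requests lie above → nearest above is min([6, 7, 9]) = 6

Answer: 6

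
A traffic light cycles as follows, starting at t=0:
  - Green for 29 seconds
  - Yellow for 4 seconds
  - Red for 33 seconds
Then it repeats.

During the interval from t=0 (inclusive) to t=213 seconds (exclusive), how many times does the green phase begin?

Answer: 4

Derivation:
Cycle = 29+4+33 = 66s
green phase starts at t = k*66 + 0 for k=0,1,2,...
Need k*66+0 < 213 → k < 3.227
k ∈ {0, ..., 3} → 4 starts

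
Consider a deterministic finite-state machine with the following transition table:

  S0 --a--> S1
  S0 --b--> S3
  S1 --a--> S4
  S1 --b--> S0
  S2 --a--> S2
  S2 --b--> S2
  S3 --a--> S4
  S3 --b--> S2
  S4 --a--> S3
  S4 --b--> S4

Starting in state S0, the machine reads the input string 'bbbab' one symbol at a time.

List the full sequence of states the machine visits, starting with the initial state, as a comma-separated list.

Answer: S0, S3, S2, S2, S2, S2

Derivation:
Start: S0
  read 'b': S0 --b--> S3
  read 'b': S3 --b--> S2
  read 'b': S2 --b--> S2
  read 'a': S2 --a--> S2
  read 'b': S2 --b--> S2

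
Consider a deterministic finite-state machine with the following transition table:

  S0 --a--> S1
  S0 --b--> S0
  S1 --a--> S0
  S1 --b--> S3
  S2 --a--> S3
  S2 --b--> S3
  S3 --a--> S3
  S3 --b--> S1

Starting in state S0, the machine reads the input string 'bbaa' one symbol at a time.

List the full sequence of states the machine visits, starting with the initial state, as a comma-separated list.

Answer: S0, S0, S0, S1, S0

Derivation:
Start: S0
  read 'b': S0 --b--> S0
  read 'b': S0 --b--> S0
  read 'a': S0 --a--> S1
  read 'a': S1 --a--> S0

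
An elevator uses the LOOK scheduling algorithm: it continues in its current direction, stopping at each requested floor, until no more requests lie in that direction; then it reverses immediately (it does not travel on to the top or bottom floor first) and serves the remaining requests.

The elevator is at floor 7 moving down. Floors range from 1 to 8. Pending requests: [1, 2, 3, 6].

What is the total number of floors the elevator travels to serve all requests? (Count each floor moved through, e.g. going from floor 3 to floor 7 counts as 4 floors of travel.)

Start at floor 7 moving down, LOOK stop order: [6, 3, 2, 1]
  7 → 6: |6-7| = 1, total = 1
  6 → 3: |3-6| = 3, total = 4
  3 → 2: |2-3| = 1, total = 5
  2 → 1: |1-2| = 1, total = 6

Answer: 6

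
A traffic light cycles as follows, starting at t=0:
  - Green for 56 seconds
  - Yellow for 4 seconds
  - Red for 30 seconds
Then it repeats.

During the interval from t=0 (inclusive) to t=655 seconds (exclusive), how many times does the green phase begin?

Cycle = 56+4+30 = 90s
green phase starts at t = k*90 + 0 for k=0,1,2,...
Need k*90+0 < 655 → k < 7.278
k ∈ {0, ..., 7} → 8 starts

Answer: 8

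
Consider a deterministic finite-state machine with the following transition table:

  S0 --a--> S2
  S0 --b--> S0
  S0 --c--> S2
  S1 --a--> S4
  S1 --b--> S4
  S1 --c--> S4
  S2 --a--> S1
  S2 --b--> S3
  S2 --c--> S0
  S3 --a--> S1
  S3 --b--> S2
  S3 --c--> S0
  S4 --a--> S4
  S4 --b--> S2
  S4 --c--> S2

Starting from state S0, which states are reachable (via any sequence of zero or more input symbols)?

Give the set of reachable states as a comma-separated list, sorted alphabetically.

BFS from S0:
  visit S0: S0--a-->S2 (new), S0--b-->S0 (seen), S0--c-->S2 (seen)
  visit S2: S2--a-->S1 (new), S2--b-->S3 (new), S2--c-->S0 (seen)
  visit S1: S1--a-->S4 (new), S1--b-->S4 (seen), S1--c-->S4 (seen)
  visit S3: S3--a-->S1 (seen), S3--b-->S2 (seen), S3--c-->S0 (seen)
  visit S4: S4--a-->S4 (seen), S4--b-->S2 (seen), S4--c-->S2 (seen)

Answer: S0, S1, S2, S3, S4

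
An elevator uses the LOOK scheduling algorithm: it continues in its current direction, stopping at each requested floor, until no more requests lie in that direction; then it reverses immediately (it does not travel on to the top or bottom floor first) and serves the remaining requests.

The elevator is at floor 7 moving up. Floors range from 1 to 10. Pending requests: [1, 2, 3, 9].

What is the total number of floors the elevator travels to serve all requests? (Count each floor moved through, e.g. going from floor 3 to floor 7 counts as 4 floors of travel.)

Answer: 10

Derivation:
Start at floor 7 moving up, LOOK stop order: [9, 3, 2, 1]
  7 → 9: |9-7| = 2, total = 2
  9 → 3: |3-9| = 6, total = 8
  3 → 2: |2-3| = 1, total = 9
  2 → 1: |1-2| = 1, total = 10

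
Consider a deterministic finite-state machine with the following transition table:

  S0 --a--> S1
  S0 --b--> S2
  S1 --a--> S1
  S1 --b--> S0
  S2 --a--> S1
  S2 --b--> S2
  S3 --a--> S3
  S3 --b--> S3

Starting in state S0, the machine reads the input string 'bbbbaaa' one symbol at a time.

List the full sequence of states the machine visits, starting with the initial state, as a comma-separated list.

Start: S0
  read 'b': S0 --b--> S2
  read 'b': S2 --b--> S2
  read 'b': S2 --b--> S2
  read 'b': S2 --b--> S2
  read 'a': S2 --a--> S1
  read 'a': S1 --a--> S1
  read 'a': S1 --a--> S1

Answer: S0, S2, S2, S2, S2, S1, S1, S1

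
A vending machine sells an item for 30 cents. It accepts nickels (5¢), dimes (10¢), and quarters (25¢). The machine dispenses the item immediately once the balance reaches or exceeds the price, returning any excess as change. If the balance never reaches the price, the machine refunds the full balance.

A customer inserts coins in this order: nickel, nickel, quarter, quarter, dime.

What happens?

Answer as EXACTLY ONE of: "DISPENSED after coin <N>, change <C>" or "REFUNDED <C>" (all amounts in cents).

Answer: DISPENSED after coin 3, change 5

Derivation:
Price: 30¢
Coin 1 (nickel, 5¢): balance = 5¢
Coin 2 (nickel, 5¢): balance = 10¢
Coin 3 (quarter, 25¢): balance = 35¢
  → balance >= price → DISPENSE, change = 35 - 30 = 5¢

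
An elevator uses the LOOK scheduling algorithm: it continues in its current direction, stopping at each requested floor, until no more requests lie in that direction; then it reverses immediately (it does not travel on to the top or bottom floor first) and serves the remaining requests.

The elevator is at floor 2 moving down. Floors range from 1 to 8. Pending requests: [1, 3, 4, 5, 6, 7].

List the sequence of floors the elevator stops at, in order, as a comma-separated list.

Current: 2, moving DOWN
Serve below first (descending): [1]
Then reverse, serve above (ascending): [3, 4, 5, 6, 7]

Answer: 1, 3, 4, 5, 6, 7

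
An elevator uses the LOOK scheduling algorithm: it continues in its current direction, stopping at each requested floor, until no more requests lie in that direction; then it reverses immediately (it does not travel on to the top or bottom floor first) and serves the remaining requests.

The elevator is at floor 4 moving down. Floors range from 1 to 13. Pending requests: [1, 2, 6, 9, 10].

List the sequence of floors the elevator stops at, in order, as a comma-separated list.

Current: 4, moving DOWN
Serve below first (descending): [2, 1]
Then reverse, serve above (ascending): [6, 9, 10]

Answer: 2, 1, 6, 9, 10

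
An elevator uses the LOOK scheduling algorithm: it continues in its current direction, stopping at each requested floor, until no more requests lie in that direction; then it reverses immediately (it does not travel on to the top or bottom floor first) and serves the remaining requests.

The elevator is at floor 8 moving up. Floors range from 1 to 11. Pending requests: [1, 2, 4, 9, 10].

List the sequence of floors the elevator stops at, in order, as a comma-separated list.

Answer: 9, 10, 4, 2, 1

Derivation:
Current: 8, moving UP
Serve above first (ascending): [9, 10]
Then reverse, serve below (descending): [4, 2, 1]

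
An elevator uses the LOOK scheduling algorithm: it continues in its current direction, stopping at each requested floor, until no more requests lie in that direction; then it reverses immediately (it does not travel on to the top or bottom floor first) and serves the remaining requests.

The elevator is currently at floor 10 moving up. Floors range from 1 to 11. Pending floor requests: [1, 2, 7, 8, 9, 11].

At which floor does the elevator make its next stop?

Answer: 11

Derivation:
Current floor: 10, direction: up
Requests above: [11]
Requests below: [1, 2, 7, 8, 9]
Moving up and requests lie above → nearest above is min([11]) = 11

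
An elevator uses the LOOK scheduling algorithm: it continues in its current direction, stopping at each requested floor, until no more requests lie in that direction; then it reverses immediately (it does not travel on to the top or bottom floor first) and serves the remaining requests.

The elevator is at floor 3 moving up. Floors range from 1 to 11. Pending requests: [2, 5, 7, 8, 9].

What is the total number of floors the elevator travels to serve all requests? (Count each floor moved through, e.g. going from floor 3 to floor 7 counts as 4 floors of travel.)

Answer: 13

Derivation:
Start at floor 3 moving up, LOOK stop order: [5, 7, 8, 9, 2]
  3 → 5: |5-3| = 2, total = 2
  5 → 7: |7-5| = 2, total = 4
  7 → 8: |8-7| = 1, total = 5
  8 → 9: |9-8| = 1, total = 6
  9 → 2: |2-9| = 7, total = 13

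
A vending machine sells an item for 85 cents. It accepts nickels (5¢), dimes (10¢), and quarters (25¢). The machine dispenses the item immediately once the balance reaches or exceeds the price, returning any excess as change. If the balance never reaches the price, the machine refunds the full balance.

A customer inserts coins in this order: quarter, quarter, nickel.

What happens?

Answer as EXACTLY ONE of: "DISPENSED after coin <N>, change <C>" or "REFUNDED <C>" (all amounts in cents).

Answer: REFUNDED 55

Derivation:
Price: 85¢
Coin 1 (quarter, 25¢): balance = 25¢
Coin 2 (quarter, 25¢): balance = 50¢
Coin 3 (nickel, 5¢): balance = 55¢
All coins inserted, balance 55¢ < price 85¢ → REFUND 55¢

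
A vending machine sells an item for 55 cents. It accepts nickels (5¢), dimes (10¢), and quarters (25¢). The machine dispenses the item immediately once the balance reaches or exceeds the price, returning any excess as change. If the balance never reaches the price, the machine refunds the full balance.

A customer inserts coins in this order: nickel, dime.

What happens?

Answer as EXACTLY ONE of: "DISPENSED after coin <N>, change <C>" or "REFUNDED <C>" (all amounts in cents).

Price: 55¢
Coin 1 (nickel, 5¢): balance = 5¢
Coin 2 (dime, 10¢): balance = 15¢
All coins inserted, balance 15¢ < price 55¢ → REFUND 15¢

Answer: REFUNDED 15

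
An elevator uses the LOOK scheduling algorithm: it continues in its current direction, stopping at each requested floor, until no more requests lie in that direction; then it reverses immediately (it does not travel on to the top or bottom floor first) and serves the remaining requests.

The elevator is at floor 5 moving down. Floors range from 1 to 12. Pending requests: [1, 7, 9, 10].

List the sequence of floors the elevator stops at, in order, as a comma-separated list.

Answer: 1, 7, 9, 10

Derivation:
Current: 5, moving DOWN
Serve below first (descending): [1]
Then reverse, serve above (ascending): [7, 9, 10]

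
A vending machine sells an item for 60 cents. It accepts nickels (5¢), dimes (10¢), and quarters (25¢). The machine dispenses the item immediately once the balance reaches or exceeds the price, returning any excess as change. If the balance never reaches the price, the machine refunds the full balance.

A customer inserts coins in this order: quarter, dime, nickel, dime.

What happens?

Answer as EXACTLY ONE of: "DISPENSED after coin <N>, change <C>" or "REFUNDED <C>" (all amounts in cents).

Price: 60¢
Coin 1 (quarter, 25¢): balance = 25¢
Coin 2 (dime, 10¢): balance = 35¢
Coin 3 (nickel, 5¢): balance = 40¢
Coin 4 (dime, 10¢): balance = 50¢
All coins inserted, balance 50¢ < price 60¢ → REFUND 50¢

Answer: REFUNDED 50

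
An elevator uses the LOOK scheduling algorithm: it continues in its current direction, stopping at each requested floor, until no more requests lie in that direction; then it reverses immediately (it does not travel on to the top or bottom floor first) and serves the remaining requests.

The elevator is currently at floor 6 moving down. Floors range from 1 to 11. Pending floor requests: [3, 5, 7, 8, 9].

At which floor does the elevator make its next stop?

Answer: 5

Derivation:
Current floor: 6, direction: down
Requests above: [7, 8, 9]
Requests below: [3, 5]
Moving down and requests lie below → nearest below is max([3, 5]) = 5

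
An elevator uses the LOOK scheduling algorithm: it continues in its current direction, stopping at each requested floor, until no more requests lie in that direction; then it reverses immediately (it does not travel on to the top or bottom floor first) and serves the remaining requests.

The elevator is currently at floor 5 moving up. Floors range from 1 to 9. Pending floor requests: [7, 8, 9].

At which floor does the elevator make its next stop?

Current floor: 5, direction: up
Requests above: [7, 8, 9]
Requests below: []
Moving up and requests lie above → nearest above is min([7, 8, 9]) = 7

Answer: 7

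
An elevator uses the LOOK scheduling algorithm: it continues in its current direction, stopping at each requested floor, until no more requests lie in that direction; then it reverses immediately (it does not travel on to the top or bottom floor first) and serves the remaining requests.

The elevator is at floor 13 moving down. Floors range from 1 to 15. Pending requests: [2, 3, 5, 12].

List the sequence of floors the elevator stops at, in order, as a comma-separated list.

Current: 13, moving DOWN
Serve below first (descending): [12, 5, 3, 2]
Then reverse, serve above (ascending): []

Answer: 12, 5, 3, 2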